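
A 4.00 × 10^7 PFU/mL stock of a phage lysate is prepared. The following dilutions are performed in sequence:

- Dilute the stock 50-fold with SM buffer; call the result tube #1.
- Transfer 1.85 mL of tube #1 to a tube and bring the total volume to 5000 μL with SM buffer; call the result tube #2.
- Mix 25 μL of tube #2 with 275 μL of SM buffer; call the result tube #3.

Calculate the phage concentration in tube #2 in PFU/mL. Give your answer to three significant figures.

2.96 × 10^5 PFU/mL

Step 1: 50-fold → factor 50
Step 2: 1.85 mL brought to 5000 μL → factor 5/1.85 = 2.7027
Dilution factor through tube #2 = 50 × 2.7027 = 135.14
[tube #2] = 4.00 × 10^7 PFU/mL / 135.14 = 2.96 × 10^5 PFU/mL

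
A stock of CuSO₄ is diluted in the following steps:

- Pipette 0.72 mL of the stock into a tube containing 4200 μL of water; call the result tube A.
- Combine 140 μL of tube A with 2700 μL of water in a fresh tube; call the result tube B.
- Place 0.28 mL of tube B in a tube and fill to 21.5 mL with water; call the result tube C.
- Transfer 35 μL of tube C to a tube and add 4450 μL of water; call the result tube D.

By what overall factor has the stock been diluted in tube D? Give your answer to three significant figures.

Step 1: 0.72 mL + 4200 μL = 4.92 mL total → factor 4.92/0.72 = 6.8333
Step 2: 140 μL + 2700 μL = 2840 μL total → factor 2840/140 = 20.286
Step 3: 0.28 mL brought to 21.5 mL → factor 21.5/0.28 = 76.786
Step 4: 35 μL + 4450 μL = 4485 μL total → factor 4485/35 = 128.14
Overall dilution factor = 6.8333 × 20.286 × 76.786 × 128.14 = 1.3639 × 10^6

1.36 × 10^6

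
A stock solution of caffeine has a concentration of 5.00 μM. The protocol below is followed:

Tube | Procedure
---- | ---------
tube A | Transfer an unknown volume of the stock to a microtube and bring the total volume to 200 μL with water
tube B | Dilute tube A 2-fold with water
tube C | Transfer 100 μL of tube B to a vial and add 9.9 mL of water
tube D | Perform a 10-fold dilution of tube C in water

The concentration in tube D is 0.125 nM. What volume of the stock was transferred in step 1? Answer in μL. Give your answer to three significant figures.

10.0 μL

Step 1: v brought to 200 μL → factor = 200 μL/v
Step 2: 2-fold → factor 2
Step 3: 100 μL + 9.9 mL = 10000 μL total → factor 10000/100 = 100
Step 4: 10-fold → factor 10
Product of known-step factors = 2000
Overall factor = 5.00 μM / (0.125 nM) = 40000
Step-1 factor = 40000 / 2000 = 20
v = 200 μL / 20 = 10.0 μL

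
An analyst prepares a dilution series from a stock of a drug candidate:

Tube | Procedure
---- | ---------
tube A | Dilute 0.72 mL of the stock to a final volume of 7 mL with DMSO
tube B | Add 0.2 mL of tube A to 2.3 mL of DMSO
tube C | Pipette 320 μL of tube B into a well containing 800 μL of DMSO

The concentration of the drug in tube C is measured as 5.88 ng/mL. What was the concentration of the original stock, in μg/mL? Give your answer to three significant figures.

2.50 μg/mL

Step 1: 0.72 mL brought to 7 mL → factor 7/0.72 = 9.7222
Step 2: 0.2 mL + 2.3 mL = 2.5 mL total → factor 2.5/0.2 = 12.5
Step 3: 320 μL + 800 μL = 1120 μL total → factor 1120/320 = 3.5
Overall dilution factor = 9.7222 × 12.5 × 3.5 = 425.35
Stock = 5.88 ng/mL × 425.35 = 2501 ng/mL = 2.50 μg/mL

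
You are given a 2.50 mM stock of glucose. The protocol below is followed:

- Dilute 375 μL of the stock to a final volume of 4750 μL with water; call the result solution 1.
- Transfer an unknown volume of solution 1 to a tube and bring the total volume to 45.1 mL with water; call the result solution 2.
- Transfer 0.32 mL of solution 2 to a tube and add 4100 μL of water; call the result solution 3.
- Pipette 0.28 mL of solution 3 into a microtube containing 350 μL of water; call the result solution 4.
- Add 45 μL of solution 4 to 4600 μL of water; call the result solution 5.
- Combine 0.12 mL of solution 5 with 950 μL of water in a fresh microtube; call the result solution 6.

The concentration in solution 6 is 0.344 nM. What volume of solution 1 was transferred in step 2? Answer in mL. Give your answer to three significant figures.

Step 1: 375 μL brought to 4750 μL → factor 4750/375 = 12.667
Step 2: v brought to 45.1 mL → factor = 45.1 mL/v
Step 3: 0.32 mL + 4100 μL = 4.42 mL total → factor 4.42/0.32 = 13.812
Step 4: 0.28 mL + 350 μL = 0.63 mL total → factor 0.63/0.28 = 2.25
Step 5: 45 μL + 4600 μL = 4645 μL total → factor 4645/45 = 103.22
Step 6: 0.12 mL + 950 μL = 1.07 mL total → factor 1.07/0.12 = 8.9167
Product of known-step factors = 3.6232 × 10^5
Overall factor = 2.50 mM / (0.344 nM) = 7.2674 × 10^6
Step-2 factor = 7.2674 × 10^6 / 3.6232 × 10^5 = 20.058
v = 45.1 mL / 20.058 = 2.25 mL

2.25 mL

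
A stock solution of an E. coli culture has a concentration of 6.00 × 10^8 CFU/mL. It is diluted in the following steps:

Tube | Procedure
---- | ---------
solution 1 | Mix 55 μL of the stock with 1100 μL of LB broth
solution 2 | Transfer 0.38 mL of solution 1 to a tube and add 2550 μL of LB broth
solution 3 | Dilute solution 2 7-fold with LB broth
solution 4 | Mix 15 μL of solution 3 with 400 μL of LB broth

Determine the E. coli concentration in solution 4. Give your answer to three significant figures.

1.91 × 10^4 CFU/mL

Step 1: 55 μL + 1100 μL = 1155 μL total → factor 1155/55 = 21
Step 2: 0.38 mL + 2550 μL = 2.93 mL total → factor 2.93/0.38 = 7.7105
Step 3: 7-fold → factor 7
Step 4: 15 μL + 400 μL = 415 μL total → factor 415/15 = 27.667
Overall dilution factor = 21 × 7.7105 × 7 × 27.667 = 31359
Final = 6.00 × 10^8 CFU/mL / 31359 = 1.91 × 10^4 CFU/mL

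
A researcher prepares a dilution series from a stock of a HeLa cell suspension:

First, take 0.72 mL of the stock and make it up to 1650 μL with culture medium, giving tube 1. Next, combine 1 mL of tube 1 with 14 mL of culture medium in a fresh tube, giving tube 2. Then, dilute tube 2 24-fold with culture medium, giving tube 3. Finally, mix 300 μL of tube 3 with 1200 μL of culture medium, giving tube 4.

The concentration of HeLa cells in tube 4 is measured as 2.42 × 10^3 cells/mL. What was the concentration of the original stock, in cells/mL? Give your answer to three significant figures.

9.98 × 10^6 cells/mL

Step 1: 0.72 mL brought to 1650 μL → factor 1.65/0.72 = 2.2917
Step 2: 1 mL + 14 mL = 15 mL total → factor 15/1 = 15
Step 3: 24-fold → factor 24
Step 4: 300 μL + 1200 μL = 1500 μL total → factor 1500/300 = 5
Overall dilution factor = 2.2917 × 15 × 24 × 5 = 4125
Stock = 2.42 × 10^3 cells/mL × 4125 = 9.98 × 10^6 cells/mL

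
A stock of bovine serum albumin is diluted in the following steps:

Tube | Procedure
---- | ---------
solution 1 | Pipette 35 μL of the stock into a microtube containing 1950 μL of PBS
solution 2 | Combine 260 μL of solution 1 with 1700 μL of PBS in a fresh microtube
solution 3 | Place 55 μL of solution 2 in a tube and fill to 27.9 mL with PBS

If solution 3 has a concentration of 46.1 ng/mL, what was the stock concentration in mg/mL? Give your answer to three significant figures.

Step 1: 35 μL + 1950 μL = 1985 μL total → factor 1985/35 = 56.714
Step 2: 260 μL + 1700 μL = 1960 μL total → factor 1960/260 = 7.5385
Step 3: 55 μL brought to 27.9 mL → factor 27900/55 = 507.27
Overall dilution factor = 56.714 × 7.5385 × 507.27 = 2.1688 × 10^5
Stock = 46.1 ng/mL × 2.1688 × 10^5 = 9.998 × 10^6 ng/mL = 10.0 mg/mL

10.0 mg/mL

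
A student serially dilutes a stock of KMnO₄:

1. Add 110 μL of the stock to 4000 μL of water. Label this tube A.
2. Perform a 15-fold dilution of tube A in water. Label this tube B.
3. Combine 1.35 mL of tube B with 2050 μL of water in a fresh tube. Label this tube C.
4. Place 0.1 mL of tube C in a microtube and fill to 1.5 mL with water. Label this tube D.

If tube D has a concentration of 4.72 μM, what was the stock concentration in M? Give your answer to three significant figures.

0.0999 M

Step 1: 110 μL + 4000 μL = 4110 μL total → factor 4110/110 = 37.364
Step 2: 15-fold → factor 15
Step 3: 1.35 mL + 2050 μL = 3.4 mL total → factor 3.4/1.35 = 2.5185
Step 4: 0.1 mL brought to 1.5 mL → factor 1.5/0.1 = 15
Overall dilution factor = 37.364 × 15 × 2.5185 × 15 = 21173
Stock = 4.72 μM × 21173 = 9.994 × 10^4 μM = 0.0999 M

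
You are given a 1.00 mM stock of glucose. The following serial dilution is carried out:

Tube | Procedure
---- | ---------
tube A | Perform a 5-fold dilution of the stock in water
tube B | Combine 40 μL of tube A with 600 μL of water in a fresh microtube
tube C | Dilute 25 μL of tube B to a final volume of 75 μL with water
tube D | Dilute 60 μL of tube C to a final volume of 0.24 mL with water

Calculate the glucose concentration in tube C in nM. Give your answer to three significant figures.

Step 1: 5-fold → factor 5
Step 2: 40 μL + 600 μL = 640 μL total → factor 640/40 = 16
Step 3: 25 μL brought to 75 μL → factor 75/25 = 3
Dilution factor through tube C = 5 × 16 × 3 = 240
[tube C] = 1.00 mM / 240 = 0.004167 mM = 4.17 × 10^3 nM

4.17 × 10^3 nM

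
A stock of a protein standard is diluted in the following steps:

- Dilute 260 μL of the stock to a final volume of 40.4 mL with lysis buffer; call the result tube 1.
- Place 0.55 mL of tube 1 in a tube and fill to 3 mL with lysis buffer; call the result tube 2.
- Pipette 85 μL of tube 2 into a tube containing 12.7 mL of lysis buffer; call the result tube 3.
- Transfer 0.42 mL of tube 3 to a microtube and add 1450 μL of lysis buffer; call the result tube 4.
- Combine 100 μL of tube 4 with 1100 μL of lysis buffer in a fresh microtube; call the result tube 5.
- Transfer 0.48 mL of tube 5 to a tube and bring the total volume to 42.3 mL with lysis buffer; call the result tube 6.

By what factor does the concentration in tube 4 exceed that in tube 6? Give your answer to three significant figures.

1.06 × 10^3

Step 1: 260 μL brought to 40.4 mL → factor 40400/260 = 155.38
Step 2: 0.55 mL brought to 3 mL → factor 3/0.55 = 5.4545
Step 3: 85 μL + 12.7 mL = 12785 μL total → factor 12785/85 = 150.41
Step 4: 0.42 mL + 1450 μL = 1.87 mL total → factor 1.87/0.42 = 4.4524
Step 5: 100 μL + 1100 μL = 1200 μL total → factor 1200/100 = 12
Step 6: 0.48 mL brought to 42.3 mL → factor 42.3/0.48 = 88.125
Dilution factor to tube 4 = 5.676 × 10^5; to tube 6 = 6.0023 × 10^8
[tube 4]/[tube 6] = (factor to tube 6)/(factor to tube 4) = 6.0023 × 10^8/5.676 × 10^5 = 1.06 × 10^3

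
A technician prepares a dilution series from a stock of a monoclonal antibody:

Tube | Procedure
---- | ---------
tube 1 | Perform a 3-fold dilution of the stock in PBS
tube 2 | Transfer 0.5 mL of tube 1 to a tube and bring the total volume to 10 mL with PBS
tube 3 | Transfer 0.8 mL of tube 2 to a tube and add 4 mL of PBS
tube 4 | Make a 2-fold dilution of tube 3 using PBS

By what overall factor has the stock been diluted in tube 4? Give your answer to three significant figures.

Step 1: 3-fold → factor 3
Step 2: 0.5 mL brought to 10 mL → factor 10/0.5 = 20
Step 3: 0.8 mL + 4 mL = 4.8 mL total → factor 4.8/0.8 = 6
Step 4: 2-fold → factor 2
Overall dilution factor = 3 × 20 × 6 × 2 = 720

720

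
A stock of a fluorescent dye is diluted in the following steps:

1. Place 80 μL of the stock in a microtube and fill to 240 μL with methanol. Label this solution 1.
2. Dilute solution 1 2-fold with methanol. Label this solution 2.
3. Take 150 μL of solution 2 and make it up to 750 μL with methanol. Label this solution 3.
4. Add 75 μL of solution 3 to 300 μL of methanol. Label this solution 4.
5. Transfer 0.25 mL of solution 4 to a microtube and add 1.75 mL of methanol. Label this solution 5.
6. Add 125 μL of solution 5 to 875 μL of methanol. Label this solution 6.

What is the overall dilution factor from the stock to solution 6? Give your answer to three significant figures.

9.60 × 10^3

Step 1: 80 μL brought to 240 μL → factor 240/80 = 3
Step 2: 2-fold → factor 2
Step 3: 150 μL brought to 750 μL → factor 750/150 = 5
Step 4: 75 μL + 300 μL = 375 μL total → factor 375/75 = 5
Step 5: 0.25 mL + 1.75 mL = 2 mL total → factor 2/0.25 = 8
Step 6: 125 μL + 875 μL = 1000 μL total → factor 1000/125 = 8
Overall dilution factor = 3 × 2 × 5 × 5 × 8 × 8 = 9600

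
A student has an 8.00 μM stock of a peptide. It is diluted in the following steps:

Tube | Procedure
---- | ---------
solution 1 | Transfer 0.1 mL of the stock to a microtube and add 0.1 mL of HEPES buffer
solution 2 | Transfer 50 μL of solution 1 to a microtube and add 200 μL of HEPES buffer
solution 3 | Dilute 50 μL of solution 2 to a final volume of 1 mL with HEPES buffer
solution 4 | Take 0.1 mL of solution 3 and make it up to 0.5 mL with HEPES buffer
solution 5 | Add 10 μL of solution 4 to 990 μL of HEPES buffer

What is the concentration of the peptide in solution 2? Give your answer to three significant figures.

0.800 μM

Step 1: 0.1 mL + 0.1 mL = 0.2 mL total → factor 0.2/0.1 = 2
Step 2: 50 μL + 200 μL = 250 μL total → factor 250/50 = 5
Dilution factor through solution 2 = 2 × 5 = 10
[solution 2] = 8.00 μM / 10 = 0.800 μM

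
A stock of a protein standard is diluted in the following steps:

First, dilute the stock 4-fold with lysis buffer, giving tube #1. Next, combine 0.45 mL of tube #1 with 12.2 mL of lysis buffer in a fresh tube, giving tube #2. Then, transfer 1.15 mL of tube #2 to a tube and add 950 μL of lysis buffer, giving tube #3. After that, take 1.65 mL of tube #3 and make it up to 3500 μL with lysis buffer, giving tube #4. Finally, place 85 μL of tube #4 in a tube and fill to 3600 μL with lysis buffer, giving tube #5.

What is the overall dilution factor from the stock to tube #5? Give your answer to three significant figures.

1.84 × 10^4

Step 1: 4-fold → factor 4
Step 2: 0.45 mL + 12.2 mL = 12.65 mL total → factor 12.65/0.45 = 28.111
Step 3: 1.15 mL + 950 μL = 2.1 mL total → factor 2.1/1.15 = 1.8261
Step 4: 1.65 mL brought to 3500 μL → factor 3.5/1.65 = 2.1212
Step 5: 85 μL brought to 3600 μL → factor 3600/85 = 42.353
Overall dilution factor = 4 × 28.111 × 1.8261 × 2.1212 × 42.353 = 18447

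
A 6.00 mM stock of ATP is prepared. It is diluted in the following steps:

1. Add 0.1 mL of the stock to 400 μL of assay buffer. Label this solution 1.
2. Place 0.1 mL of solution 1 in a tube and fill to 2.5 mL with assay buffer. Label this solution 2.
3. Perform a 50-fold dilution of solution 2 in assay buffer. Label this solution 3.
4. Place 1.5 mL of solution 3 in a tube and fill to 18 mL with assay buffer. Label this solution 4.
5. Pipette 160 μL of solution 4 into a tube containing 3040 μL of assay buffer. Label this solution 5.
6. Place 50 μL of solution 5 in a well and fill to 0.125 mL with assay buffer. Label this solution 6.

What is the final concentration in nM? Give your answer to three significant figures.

1.60 nM

Step 1: 0.1 mL + 400 μL = 0.5 mL total → factor 0.5/0.1 = 5
Step 2: 0.1 mL brought to 2.5 mL → factor 2.5/0.1 = 25
Step 3: 50-fold → factor 50
Step 4: 1.5 mL brought to 18 mL → factor 18/1.5 = 12
Step 5: 160 μL + 3040 μL = 3200 μL total → factor 3200/160 = 20
Step 6: 50 μL brought to 0.125 mL → factor 125/50 = 2.5
Overall dilution factor = 5 × 25 × 50 × 12 × 20 × 2.5 = 3.75 × 10^6
Final = 6.00 mM / 3.75 × 10^6 = 1.600 × 10^-6 mM = 1.60 nM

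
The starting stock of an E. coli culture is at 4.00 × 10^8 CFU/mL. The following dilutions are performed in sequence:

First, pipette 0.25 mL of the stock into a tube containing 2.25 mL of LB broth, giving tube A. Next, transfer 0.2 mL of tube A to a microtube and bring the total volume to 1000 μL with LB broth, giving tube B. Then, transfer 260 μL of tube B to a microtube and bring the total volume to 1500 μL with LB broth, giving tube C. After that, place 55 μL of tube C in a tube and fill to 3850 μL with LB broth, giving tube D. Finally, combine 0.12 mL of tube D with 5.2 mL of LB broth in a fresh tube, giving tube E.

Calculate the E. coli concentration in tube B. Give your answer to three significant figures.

8.00 × 10^6 CFU/mL

Step 1: 0.25 mL + 2.25 mL = 2.5 mL total → factor 2.5/0.25 = 10
Step 2: 0.2 mL brought to 1000 μL → factor 1/0.2 = 5
Dilution factor through tube B = 10 × 5 = 50
[tube B] = 4.00 × 10^8 CFU/mL / 50 = 8.00 × 10^6 CFU/mL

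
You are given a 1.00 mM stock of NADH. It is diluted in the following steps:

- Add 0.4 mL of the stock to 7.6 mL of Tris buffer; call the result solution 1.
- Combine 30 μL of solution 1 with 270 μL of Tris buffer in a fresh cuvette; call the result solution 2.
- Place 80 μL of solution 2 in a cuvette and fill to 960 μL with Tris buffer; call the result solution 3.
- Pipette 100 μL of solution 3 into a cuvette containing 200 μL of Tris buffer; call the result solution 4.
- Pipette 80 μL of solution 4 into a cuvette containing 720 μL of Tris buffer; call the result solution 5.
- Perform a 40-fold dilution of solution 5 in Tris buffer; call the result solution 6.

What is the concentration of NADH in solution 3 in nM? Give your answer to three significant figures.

Step 1: 0.4 mL + 7.6 mL = 8 mL total → factor 8/0.4 = 20
Step 2: 30 μL + 270 μL = 300 μL total → factor 300/30 = 10
Step 3: 80 μL brought to 960 μL → factor 960/80 = 12
Dilution factor through solution 3 = 20 × 10 × 12 = 2400
[solution 3] = 1.00 mM / 2400 = 0.0004167 mM = 417 nM

417 nM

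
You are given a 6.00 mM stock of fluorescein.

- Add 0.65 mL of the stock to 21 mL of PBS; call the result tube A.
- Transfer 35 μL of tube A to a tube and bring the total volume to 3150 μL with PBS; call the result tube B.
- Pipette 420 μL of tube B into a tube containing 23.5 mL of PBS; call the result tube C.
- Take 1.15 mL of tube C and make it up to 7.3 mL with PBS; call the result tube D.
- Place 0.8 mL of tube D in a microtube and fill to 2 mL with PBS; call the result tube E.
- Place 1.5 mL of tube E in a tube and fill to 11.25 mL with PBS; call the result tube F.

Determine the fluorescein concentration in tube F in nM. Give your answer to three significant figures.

Step 1: 0.65 mL + 21 mL = 21.65 mL total → factor 21.65/0.65 = 33.308
Step 2: 35 μL brought to 3150 μL → factor 3150/35 = 90
Step 3: 420 μL + 23.5 mL = 23920 μL total → factor 23920/420 = 56.952
Step 4: 1.15 mL brought to 7.3 mL → factor 7.3/1.15 = 6.3478
Step 5: 0.8 mL brought to 2 mL → factor 2/0.8 = 2.5
Step 6: 1.5 mL brought to 11.25 mL → factor 11.25/1.5 = 7.5
Overall dilution factor = 33.308 × 90 × 56.952 × 6.3478 × 2.5 × 7.5 = 2.032 × 10^7
Final = 6.00 mM / 2.032 × 10^7 = 2.953 × 10^-7 mM = 0.295 nM

0.295 nM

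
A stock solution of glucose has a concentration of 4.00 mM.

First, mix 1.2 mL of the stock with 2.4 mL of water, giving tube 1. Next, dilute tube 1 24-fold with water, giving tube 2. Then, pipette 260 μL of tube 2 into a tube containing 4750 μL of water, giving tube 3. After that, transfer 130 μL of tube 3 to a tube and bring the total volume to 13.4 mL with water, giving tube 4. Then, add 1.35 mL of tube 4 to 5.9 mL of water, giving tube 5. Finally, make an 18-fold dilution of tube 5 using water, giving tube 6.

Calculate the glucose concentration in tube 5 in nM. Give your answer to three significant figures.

Step 1: 1.2 mL + 2.4 mL = 3.6 mL total → factor 3.6/1.2 = 3
Step 2: 24-fold → factor 24
Step 3: 260 μL + 4750 μL = 5010 μL total → factor 5010/260 = 19.269
Step 4: 130 μL brought to 13.4 mL → factor 13400/130 = 103.08
Step 5: 1.35 mL + 5.9 mL = 7.25 mL total → factor 7.25/1.35 = 5.3704
Dilution factor through tube 5 = 3 × 24 × 19.269 × 103.08 × 5.3704 = 7.68 × 10^5
[tube 5] = 4.00 mM / 7.68 × 10^5 = 5.208 × 10^-6 mM = 5.21 nM

5.21 nM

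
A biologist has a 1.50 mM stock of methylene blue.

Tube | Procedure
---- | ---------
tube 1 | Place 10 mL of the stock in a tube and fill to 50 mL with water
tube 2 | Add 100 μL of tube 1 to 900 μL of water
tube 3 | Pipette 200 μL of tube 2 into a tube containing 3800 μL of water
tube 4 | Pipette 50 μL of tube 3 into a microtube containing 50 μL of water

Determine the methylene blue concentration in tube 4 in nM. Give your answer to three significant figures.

Step 1: 10 mL brought to 50 mL → factor 50/10 = 5
Step 2: 100 μL + 900 μL = 1000 μL total → factor 1000/100 = 10
Step 3: 200 μL + 3800 μL = 4000 μL total → factor 4000/200 = 20
Step 4: 50 μL + 50 μL = 100 μL total → factor 100/50 = 2
Overall dilution factor = 5 × 10 × 20 × 2 = 2000
Final = 1.50 mM / 2000 = 0.0007500 mM = 750 nM

750 nM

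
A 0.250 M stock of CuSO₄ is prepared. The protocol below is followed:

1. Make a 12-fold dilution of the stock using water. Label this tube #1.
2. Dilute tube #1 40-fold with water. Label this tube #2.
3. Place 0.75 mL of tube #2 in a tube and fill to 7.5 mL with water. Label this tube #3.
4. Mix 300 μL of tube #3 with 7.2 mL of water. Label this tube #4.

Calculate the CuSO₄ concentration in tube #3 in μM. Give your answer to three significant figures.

Step 1: 12-fold → factor 12
Step 2: 40-fold → factor 40
Step 3: 0.75 mL brought to 7.5 mL → factor 7.5/0.75 = 10
Dilution factor through tube #3 = 12 × 40 × 10 = 4800
[tube #3] = 0.250 M / 4800 = 5.208 × 10^-5 M = 52.1 μM

52.1 μM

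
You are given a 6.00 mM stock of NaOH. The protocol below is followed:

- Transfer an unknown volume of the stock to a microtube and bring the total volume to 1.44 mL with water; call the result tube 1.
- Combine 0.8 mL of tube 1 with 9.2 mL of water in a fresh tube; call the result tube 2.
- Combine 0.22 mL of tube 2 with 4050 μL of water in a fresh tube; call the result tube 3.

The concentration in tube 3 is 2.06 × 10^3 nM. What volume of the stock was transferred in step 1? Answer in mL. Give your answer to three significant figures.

0.120 mL

Step 1: v brought to 1.44 mL → factor = 1.44 mL/v
Step 2: 0.8 mL + 9.2 mL = 10 mL total → factor 10/0.8 = 12.5
Step 3: 0.22 mL + 4050 μL = 4.27 mL total → factor 4.27/0.22 = 19.409
Product of known-step factors = 242.61
Overall factor = 6.00 mM / (2.06 × 10^3 nM) = 2912.6
Step-1 factor = 2912.6 / 242.61 = 12.005
v = 1.44 mL / 12.005 = 0.120 mL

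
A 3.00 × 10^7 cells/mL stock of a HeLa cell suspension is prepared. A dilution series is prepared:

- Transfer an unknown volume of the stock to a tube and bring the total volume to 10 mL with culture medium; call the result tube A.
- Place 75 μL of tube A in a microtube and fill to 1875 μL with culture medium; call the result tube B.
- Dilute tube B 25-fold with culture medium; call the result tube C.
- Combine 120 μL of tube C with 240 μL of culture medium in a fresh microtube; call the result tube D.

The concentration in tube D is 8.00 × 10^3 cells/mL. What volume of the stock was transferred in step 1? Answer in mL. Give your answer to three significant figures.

5.00 mL

Step 1: v brought to 10 mL → factor = 10 mL/v
Step 2: 75 μL brought to 1875 μL → factor 1875/75 = 25
Step 3: 25-fold → factor 25
Step 4: 120 μL + 240 μL = 360 μL total → factor 360/120 = 3
Product of known-step factors = 1875
Overall factor = 3.00 × 10^7 cells/mL / (8.00 × 10^3 cells/mL) = 3750
Step-1 factor = 3750 / 1875 = 2
v = 10 mL / 2 = 5.00 mL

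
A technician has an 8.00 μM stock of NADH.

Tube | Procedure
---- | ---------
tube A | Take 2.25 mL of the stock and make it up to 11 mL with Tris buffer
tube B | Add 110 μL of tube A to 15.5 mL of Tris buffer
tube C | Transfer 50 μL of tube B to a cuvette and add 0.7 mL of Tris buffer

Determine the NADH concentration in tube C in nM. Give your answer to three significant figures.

0.769 nM

Step 1: 2.25 mL brought to 11 mL → factor 11/2.25 = 4.8889
Step 2: 110 μL + 15.5 mL = 15610 μL total → factor 15610/110 = 141.91
Step 3: 50 μL + 0.7 mL = 750 μL total → factor 750/50 = 15
Overall dilution factor = 4.8889 × 141.91 × 15 = 10407
Final = 8.00 μM / 10407 = 0.0007687 μM = 0.769 nM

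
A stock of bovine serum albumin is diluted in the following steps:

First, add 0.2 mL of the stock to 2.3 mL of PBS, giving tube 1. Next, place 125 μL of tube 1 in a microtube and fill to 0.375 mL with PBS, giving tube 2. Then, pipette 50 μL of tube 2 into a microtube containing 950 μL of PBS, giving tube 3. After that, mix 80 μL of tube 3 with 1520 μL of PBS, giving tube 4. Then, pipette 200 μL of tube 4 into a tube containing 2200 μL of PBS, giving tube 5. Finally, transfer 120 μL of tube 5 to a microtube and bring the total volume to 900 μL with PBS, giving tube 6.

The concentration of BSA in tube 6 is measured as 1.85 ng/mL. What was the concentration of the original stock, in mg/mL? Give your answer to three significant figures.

Step 1: 0.2 mL + 2.3 mL = 2.5 mL total → factor 2.5/0.2 = 12.5
Step 2: 125 μL brought to 0.375 mL → factor 375/125 = 3
Step 3: 50 μL + 950 μL = 1000 μL total → factor 1000/50 = 20
Step 4: 80 μL + 1520 μL = 1600 μL total → factor 1600/80 = 20
Step 5: 200 μL + 2200 μL = 2400 μL total → factor 2400/200 = 12
Step 6: 120 μL brought to 900 μL → factor 900/120 = 7.5
Overall dilution factor = 12.5 × 3 × 20 × 20 × 12 × 7.5 = 1.35 × 10^6
Stock = 1.85 ng/mL × 1.35 × 10^6 = 2.498 × 10^6 ng/mL = 2.50 mg/mL

2.50 mg/mL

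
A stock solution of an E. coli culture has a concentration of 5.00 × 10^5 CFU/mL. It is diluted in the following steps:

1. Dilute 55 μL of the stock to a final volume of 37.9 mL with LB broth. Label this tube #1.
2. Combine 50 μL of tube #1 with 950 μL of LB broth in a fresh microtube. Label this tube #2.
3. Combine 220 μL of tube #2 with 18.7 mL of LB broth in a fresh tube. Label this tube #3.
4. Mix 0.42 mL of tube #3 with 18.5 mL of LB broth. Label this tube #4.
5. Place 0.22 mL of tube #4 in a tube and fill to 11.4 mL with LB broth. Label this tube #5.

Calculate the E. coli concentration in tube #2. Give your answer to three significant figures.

36.3 CFU/mL

Step 1: 55 μL brought to 37.9 mL → factor 37900/55 = 689.09
Step 2: 50 μL + 950 μL = 1000 μL total → factor 1000/50 = 20
Dilution factor through tube #2 = 689.09 × 20 = 13782
[tube #2] = 5.00 × 10^5 CFU/mL / 13782 = 36.3 CFU/mL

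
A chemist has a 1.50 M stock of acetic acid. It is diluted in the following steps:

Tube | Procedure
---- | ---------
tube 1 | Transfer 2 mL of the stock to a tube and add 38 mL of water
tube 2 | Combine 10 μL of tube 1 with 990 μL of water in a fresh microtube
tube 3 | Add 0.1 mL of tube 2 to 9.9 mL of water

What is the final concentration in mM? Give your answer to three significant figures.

Step 1: 2 mL + 38 mL = 40 mL total → factor 40/2 = 20
Step 2: 10 μL + 990 μL = 1000 μL total → factor 1000/10 = 100
Step 3: 0.1 mL + 9.9 mL = 10 mL total → factor 10/0.1 = 100
Overall dilution factor = 20 × 100 × 100 = 2 × 10^5
Final = 1.50 M / 2 × 10^5 = 7.500 × 10^-6 M = 0.00750 mM

0.00750 mM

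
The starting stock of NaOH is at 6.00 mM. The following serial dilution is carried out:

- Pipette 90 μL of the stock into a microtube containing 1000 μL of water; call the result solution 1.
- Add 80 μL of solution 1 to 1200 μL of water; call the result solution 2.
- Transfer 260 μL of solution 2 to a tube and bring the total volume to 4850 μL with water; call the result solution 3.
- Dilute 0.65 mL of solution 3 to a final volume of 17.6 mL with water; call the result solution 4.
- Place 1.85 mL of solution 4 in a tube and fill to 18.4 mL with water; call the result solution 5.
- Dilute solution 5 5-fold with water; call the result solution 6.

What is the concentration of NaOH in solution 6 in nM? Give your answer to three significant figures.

Step 1: 90 μL + 1000 μL = 1090 μL total → factor 1090/90 = 12.111
Step 2: 80 μL + 1200 μL = 1280 μL total → factor 1280/80 = 16
Step 3: 260 μL brought to 4850 μL → factor 4850/260 = 18.654
Step 4: 0.65 mL brought to 17.6 mL → factor 17.6/0.65 = 27.077
Step 5: 1.85 mL brought to 18.4 mL → factor 18.4/1.85 = 9.9459
Step 6: 5-fold → factor 5
Overall dilution factor = 12.111 × 16 × 18.654 × 27.077 × 9.9459 × 5 = 4.8673 × 10^6
Final = 6.00 mM / 4.8673 × 10^6 = 1.233 × 10^-6 mM = 1.23 nM

1.23 nM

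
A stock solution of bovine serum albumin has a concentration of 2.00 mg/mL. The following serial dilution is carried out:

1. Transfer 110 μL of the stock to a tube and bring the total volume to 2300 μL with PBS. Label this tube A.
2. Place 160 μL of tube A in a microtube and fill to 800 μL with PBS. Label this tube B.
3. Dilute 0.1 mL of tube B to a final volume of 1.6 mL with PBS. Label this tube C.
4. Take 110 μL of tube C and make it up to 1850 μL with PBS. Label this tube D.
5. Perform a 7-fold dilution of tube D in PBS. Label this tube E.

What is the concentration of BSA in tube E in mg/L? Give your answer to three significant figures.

0.0102 mg/L

Step 1: 110 μL brought to 2300 μL → factor 2300/110 = 20.909
Step 2: 160 μL brought to 800 μL → factor 800/160 = 5
Step 3: 0.1 mL brought to 1.6 mL → factor 1.6/0.1 = 16
Step 4: 110 μL brought to 1850 μL → factor 1850/110 = 16.818
Step 5: 7-fold → factor 7
Overall dilution factor = 20.909 × 5 × 16 × 16.818 × 7 = 1.9693 × 10^5
Final = 2.00 mg/mL / 1.9693 × 10^5 = 1.016 × 10^-5 mg/mL = 0.0102 mg/L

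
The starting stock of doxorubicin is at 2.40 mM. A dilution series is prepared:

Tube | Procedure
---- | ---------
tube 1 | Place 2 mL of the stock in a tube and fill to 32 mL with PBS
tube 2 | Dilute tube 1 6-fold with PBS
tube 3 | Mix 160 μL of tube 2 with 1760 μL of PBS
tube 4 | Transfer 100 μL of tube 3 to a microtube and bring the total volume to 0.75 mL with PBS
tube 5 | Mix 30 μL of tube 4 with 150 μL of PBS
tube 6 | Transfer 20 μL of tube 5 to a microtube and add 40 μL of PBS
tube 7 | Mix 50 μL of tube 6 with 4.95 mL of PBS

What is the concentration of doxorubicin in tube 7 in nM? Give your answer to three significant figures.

Step 1: 2 mL brought to 32 mL → factor 32/2 = 16
Step 2: 6-fold → factor 6
Step 3: 160 μL + 1760 μL = 1920 μL total → factor 1920/160 = 12
Step 4: 100 μL brought to 0.75 mL → factor 750/100 = 7.5
Step 5: 30 μL + 150 μL = 180 μL total → factor 180/30 = 6
Step 6: 20 μL + 40 μL = 60 μL total → factor 60/20 = 3
Step 7: 50 μL + 4.95 mL = 5000 μL total → factor 5000/50 = 100
Overall dilution factor = 16 × 6 × 12 × 7.5 × 6 × 3 × 100 = 1.5552 × 10^7
Final = 2.40 mM / 1.5552 × 10^7 = 1.543 × 10^-7 mM = 0.154 nM

0.154 nM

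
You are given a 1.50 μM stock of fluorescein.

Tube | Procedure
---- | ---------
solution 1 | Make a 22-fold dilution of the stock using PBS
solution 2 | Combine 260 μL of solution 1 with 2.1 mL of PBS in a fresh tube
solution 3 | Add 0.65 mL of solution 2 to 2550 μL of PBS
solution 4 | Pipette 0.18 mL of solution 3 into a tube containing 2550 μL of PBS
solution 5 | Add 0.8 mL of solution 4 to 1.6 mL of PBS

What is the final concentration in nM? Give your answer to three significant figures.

0.0335 nM

Step 1: 22-fold → factor 22
Step 2: 260 μL + 2.1 mL = 2360 μL total → factor 2360/260 = 9.0769
Step 3: 0.65 mL + 2550 μL = 3.2 mL total → factor 3.2/0.65 = 4.9231
Step 4: 0.18 mL + 2550 μL = 2.73 mL total → factor 2.73/0.18 = 15.167
Step 5: 0.8 mL + 1.6 mL = 2.4 mL total → factor 2.4/0.8 = 3
Overall dilution factor = 22 × 9.0769 × 4.9231 × 15.167 × 3 = 44731
Final = 1.50 μM / 44731 = 3.353 × 10^-5 μM = 0.0335 nM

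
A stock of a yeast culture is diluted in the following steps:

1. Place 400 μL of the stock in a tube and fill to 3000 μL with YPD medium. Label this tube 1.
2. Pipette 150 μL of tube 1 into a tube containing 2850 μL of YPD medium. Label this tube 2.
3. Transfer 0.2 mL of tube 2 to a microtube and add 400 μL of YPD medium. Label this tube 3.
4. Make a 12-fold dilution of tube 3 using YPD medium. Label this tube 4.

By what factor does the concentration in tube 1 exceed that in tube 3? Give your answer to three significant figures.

60.0

Step 1: 400 μL brought to 3000 μL → factor 3000/400 = 7.5
Step 2: 150 μL + 2850 μL = 3000 μL total → factor 3000/150 = 20
Step 3: 0.2 mL + 400 μL = 0.6 mL total → factor 0.6/0.2 = 3
Dilution factor to tube 1 = 7.5; to tube 3 = 450
[tube 1]/[tube 3] = (factor to tube 3)/(factor to tube 1) = 450/7.5 = 60.0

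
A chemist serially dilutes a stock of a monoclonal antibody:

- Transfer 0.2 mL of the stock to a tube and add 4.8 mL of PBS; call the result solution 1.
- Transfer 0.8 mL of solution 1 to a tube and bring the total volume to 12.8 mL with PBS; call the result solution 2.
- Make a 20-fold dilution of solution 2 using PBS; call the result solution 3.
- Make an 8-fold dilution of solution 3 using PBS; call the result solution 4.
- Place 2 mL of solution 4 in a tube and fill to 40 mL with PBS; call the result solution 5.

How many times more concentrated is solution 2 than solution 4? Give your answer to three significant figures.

Step 1: 0.2 mL + 4.8 mL = 5 mL total → factor 5/0.2 = 25
Step 2: 0.8 mL brought to 12.8 mL → factor 12.8/0.8 = 16
Step 3: 20-fold → factor 20
Step 4: 8-fold → factor 8
Dilution factor to solution 2 = 400; to solution 4 = 64000
[solution 2]/[solution 4] = (factor to solution 4)/(factor to solution 2) = 64000/400 = 160

160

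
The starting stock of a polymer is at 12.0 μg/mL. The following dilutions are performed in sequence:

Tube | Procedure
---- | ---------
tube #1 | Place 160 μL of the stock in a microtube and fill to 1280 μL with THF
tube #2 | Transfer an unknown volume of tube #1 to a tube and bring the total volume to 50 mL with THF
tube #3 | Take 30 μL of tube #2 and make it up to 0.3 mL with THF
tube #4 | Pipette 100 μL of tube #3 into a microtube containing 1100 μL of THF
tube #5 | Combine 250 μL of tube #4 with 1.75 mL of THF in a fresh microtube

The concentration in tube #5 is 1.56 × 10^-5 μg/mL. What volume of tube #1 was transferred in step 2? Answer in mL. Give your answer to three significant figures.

0.499 mL

Step 1: 160 μL brought to 1280 μL → factor 1280/160 = 8
Step 2: v brought to 50 mL → factor = 50 mL/v
Step 3: 30 μL brought to 0.3 mL → factor 300/30 = 10
Step 4: 100 μL + 1100 μL = 1200 μL total → factor 1200/100 = 12
Step 5: 250 μL + 1.75 mL = 2000 μL total → factor 2000/250 = 8
Product of known-step factors = 7680
Overall factor = 12.0 μg/mL / (1.56 × 10^-5 μg/mL) = 7.6923 × 10^5
Step-2 factor = 7.6923 × 10^5 / 7680 = 100.16
v = 50 mL / 100.16 = 0.499 mL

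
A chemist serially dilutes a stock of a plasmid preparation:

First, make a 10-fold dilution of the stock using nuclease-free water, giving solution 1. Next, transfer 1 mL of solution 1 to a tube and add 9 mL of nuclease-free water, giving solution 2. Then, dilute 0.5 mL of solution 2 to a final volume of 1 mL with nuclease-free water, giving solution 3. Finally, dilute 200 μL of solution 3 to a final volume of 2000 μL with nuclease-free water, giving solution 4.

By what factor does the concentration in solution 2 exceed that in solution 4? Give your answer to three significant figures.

20.0

Step 1: 10-fold → factor 10
Step 2: 1 mL + 9 mL = 10 mL total → factor 10/1 = 10
Step 3: 0.5 mL brought to 1 mL → factor 1/0.5 = 2
Step 4: 200 μL brought to 2000 μL → factor 2000/200 = 10
Dilution factor to solution 2 = 100; to solution 4 = 2000
[solution 2]/[solution 4] = (factor to solution 4)/(factor to solution 2) = 2000/100 = 20.0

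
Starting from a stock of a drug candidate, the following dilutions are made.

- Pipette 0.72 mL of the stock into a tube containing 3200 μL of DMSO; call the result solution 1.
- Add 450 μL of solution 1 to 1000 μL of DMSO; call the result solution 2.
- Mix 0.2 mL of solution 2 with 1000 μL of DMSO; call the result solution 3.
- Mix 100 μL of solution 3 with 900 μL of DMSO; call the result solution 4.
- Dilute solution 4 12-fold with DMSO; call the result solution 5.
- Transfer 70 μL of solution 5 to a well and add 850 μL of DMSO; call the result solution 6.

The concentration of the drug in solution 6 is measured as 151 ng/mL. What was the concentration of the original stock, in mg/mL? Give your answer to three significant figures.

25.1 mg/mL

Step 1: 0.72 mL + 3200 μL = 3.92 mL total → factor 3.92/0.72 = 5.4444
Step 2: 450 μL + 1000 μL = 1450 μL total → factor 1450/450 = 3.2222
Step 3: 0.2 mL + 1000 μL = 1.2 mL total → factor 1.2/0.2 = 6
Step 4: 100 μL + 900 μL = 1000 μL total → factor 1000/100 = 10
Step 5: 12-fold → factor 12
Step 6: 70 μL + 850 μL = 920 μL total → factor 920/70 = 13.143
Overall dilution factor = 5.4444 × 3.2222 × 6 × 10 × 12 × 13.143 = 1.6601 × 10^5
Stock = 151 ng/mL × 1.6601 × 10^5 = 2.507 × 10^7 ng/mL = 25.1 mg/mL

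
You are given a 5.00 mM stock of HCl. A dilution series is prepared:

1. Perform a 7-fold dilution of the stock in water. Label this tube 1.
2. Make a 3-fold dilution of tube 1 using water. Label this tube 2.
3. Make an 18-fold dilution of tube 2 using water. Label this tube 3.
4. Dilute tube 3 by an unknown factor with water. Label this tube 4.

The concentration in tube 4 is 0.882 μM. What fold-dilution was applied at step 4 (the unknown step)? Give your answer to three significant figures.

Step 1: 7-fold → factor 7
Step 2: 3-fold → factor 3
Step 3: 18-fold → factor 18
Step 4: unknown factor x
Product of known-step factors = 378
Overall factor = 5.00 mM / (0.882 μM) = 5668.9
x = 5668.9 / 378 = 15.0

15.0-fold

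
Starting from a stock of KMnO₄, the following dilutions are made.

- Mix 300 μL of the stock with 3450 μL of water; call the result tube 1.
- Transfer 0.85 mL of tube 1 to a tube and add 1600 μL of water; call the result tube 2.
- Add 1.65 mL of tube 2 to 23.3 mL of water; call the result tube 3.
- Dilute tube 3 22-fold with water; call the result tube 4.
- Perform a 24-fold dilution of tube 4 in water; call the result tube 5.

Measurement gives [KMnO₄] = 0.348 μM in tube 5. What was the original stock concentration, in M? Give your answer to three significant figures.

0.100 M

Step 1: 300 μL + 3450 μL = 3750 μL total → factor 3750/300 = 12.5
Step 2: 0.85 mL + 1600 μL = 2.45 mL total → factor 2.45/0.85 = 2.8824
Step 3: 1.65 mL + 23.3 mL = 24.95 mL total → factor 24.95/1.65 = 15.121
Step 4: 22-fold → factor 22
Step 5: 24-fold → factor 24
Overall dilution factor = 12.5 × 2.8824 × 15.121 × 22 × 24 = 2.8766 × 10^5
Stock = 0.348 μM × 2.8766 × 10^5 = 1.001 × 10^5 μM = 0.100 M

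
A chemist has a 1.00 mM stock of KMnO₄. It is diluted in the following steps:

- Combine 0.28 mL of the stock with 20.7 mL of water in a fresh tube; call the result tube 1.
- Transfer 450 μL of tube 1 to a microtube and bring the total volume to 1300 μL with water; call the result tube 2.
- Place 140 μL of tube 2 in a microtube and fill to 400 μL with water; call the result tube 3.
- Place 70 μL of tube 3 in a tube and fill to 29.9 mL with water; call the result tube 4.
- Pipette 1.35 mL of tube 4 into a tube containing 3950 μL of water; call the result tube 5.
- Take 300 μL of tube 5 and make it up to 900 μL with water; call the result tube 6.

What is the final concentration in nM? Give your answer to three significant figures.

Step 1: 0.28 mL + 20.7 mL = 20.98 mL total → factor 20.98/0.28 = 74.929
Step 2: 450 μL brought to 1300 μL → factor 1300/450 = 2.8889
Step 3: 140 μL brought to 400 μL → factor 400/140 = 2.8571
Step 4: 70 μL brought to 29.9 mL → factor 29900/70 = 427.14
Step 5: 1.35 mL + 3950 μL = 5.3 mL total → factor 5.3/1.35 = 3.9259
Step 6: 300 μL brought to 900 μL → factor 900/300 = 3
Overall dilution factor = 74.929 × 2.8889 × 2.8571 × 427.14 × 3.9259 × 3 = 3.1113 × 10^6
Final = 1.00 mM / 3.1113 × 10^6 = 3.214 × 10^-7 mM = 0.321 nM

0.321 nM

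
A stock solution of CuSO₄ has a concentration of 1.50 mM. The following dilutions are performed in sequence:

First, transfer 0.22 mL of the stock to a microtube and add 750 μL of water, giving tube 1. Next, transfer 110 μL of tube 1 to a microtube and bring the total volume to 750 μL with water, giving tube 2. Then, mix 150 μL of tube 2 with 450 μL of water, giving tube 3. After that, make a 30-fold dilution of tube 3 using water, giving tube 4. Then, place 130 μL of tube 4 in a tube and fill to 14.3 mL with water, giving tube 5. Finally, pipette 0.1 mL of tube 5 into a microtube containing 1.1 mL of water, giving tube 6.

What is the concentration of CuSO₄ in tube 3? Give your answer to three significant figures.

0.0125 mM

Step 1: 0.22 mL + 750 μL = 0.97 mL total → factor 0.97/0.22 = 4.4091
Step 2: 110 μL brought to 750 μL → factor 750/110 = 6.8182
Step 3: 150 μL + 450 μL = 600 μL total → factor 600/150 = 4
Dilution factor through tube 3 = 4.4091 × 6.8182 × 4 = 120.25
[tube 3] = 1.50 mM / 120.25 = 0.0125 mM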